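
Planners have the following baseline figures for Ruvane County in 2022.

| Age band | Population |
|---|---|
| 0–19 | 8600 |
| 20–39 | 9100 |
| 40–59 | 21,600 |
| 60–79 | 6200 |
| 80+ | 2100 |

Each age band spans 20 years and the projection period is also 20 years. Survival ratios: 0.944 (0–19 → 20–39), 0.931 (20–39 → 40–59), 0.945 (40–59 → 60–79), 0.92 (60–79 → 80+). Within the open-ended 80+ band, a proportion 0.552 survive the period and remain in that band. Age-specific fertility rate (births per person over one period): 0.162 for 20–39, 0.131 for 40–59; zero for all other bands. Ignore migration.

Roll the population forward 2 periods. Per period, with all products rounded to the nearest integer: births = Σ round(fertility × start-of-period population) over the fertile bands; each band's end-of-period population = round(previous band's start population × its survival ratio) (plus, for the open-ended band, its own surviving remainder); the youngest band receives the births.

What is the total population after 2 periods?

44619

Period 1.
Births: 9100 × 0.162 = 1474  |  21600 × 0.131 = 2830 — total 4304
20–39: 8600 × 0.944 = 8118
40–59: 9100 × 0.931 = 8472
60–79: 21600 × 0.945 = 20412
80+: 6200 × 0.92 + 2100 × 0.552 = 5704 + 1159 = 6863
Population now: 0–19=4304, 20–39=8118, 40–59=8472, 60–79=20412, 80+=6863
Period 2.
Births: 8118 × 0.162 = 1315  |  8472 × 0.131 = 1110 — total 2425
20–39: 4304 × 0.944 = 4063
40–59: 8118 × 0.931 = 7558
60–79: 8472 × 0.945 = 8006
80+: 20412 × 0.92 + 6863 × 0.552 = 18779 + 3788 = 22567
Population now: 0–19=2425, 20–39=4063, 40–59=7558, 60–79=8006, 80+=22567
Total after period 2: 2425 + 4063 + 7558 + 8006 + 22567 = 44619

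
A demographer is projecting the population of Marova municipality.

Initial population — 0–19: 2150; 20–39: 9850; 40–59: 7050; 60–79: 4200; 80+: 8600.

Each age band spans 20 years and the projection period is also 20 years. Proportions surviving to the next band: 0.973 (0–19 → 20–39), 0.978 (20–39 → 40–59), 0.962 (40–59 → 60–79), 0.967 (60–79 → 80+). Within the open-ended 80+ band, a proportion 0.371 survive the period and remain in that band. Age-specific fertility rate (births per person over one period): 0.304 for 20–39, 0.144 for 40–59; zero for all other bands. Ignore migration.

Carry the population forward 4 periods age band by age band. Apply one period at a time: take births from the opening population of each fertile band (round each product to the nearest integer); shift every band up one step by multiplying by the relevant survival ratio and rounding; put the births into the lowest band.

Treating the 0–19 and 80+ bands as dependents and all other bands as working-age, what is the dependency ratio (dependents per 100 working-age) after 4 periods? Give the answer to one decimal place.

Period 1.
Births: 9850 * 0.304 = 2994  |  7050 * 0.144 = 1015 — total 4009
20–39: 2150 * 0.973 = 2092
40–59: 9850 * 0.978 = 9633
60–79: 7050 * 0.962 = 6782
80+: 4200 * 0.967 + 8600 * 0.371 = 4061 + 3191 = 7252
End of period: [4009, 2092, 9633, 6782, 7252]
Period 2.
Births: 2092 * 0.304 = 636  |  9633 * 0.144 = 1387 — total 2023
20–39: 4009 * 0.973 = 3901
40–59: 2092 * 0.978 = 2046
60–79: 9633 * 0.962 = 9267
80+: 6782 * 0.967 + 7252 * 0.371 = 6558 + 2690 = 9248
End of period: [2023, 3901, 2046, 9267, 9248]
Period 3.
Births: 3901 * 0.304 = 1186  |  2046 * 0.144 = 295 — total 1481
20–39: 2023 * 0.973 = 1968
40–59: 3901 * 0.978 = 3815
60–79: 2046 * 0.962 = 1968
80+: 9267 * 0.967 + 9248 * 0.371 = 8961 + 3431 = 12392
End of period: [1481, 1968, 3815, 1968, 12392]
Period 4.
Births: 1968 * 0.304 = 598  |  3815 * 0.144 = 549 — total 1147
20–39: 1481 * 0.973 = 1441
40–59: 1968 * 0.978 = 1925
60–79: 3815 * 0.962 = 3670
80+: 1968 * 0.967 + 12392 * 0.371 = 1903 + 4597 = 6500
End of period: [1147, 1441, 1925, 3670, 6500]
Dependents (band 0–19 + band 80+) = 1147 + 6500 = 7647; working-age = 7036; ratio = 7647/7036 × 100 = 108.7

108.7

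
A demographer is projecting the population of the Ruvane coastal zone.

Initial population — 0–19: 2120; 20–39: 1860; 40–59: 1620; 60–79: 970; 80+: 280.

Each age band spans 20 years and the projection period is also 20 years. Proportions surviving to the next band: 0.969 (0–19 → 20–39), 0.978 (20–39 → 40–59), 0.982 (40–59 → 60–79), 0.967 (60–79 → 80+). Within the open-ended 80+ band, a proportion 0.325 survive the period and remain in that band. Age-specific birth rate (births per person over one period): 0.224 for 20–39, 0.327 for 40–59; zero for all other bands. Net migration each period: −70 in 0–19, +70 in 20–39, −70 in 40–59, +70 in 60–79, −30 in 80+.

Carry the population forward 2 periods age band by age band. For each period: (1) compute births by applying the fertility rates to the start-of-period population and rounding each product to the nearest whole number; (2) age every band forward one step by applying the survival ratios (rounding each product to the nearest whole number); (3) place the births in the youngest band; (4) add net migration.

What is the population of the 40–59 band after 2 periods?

2007

(Bands numbered youngest = 1 to oldest = 5.)
[period 1]
Births: 1860 × 0.224 = 417  |  1620 × 0.327 = 530 — total 947
Band 2: 2120 × 0.969 = 2054
Band 3: 1860 × 0.978 = 1819
Band 4: 1620 × 0.982 = 1591
Band 5: 970 × 0.967 + 280 × 0.325 = 938 + 91 = 1029
Net migration: Band 1 − 70 → 877; Band 2 + 70 → 2124; Band 3 − 70 → 1749; Band 4 + 70 → 1661; Band 5 − 30 → 999
→ [877, 2124, 1749, 1661, 999]
[period 2]
Births: 2124 × 0.224 = 476  |  1749 × 0.327 = 572 — total 1048
Band 2: 877 × 0.969 = 850
Band 3: 2124 × 0.978 = 2077
Band 4: 1749 × 0.982 = 1718
Band 5: 1661 × 0.967 + 999 × 0.325 = 1606 + 325 = 1931
Net migration: Band 1 − 70 → 978; Band 2 + 70 → 920; Band 3 − 70 → 2007; Band 4 + 70 → 1788; Band 5 − 30 → 1901
→ [978, 920, 2007, 1788, 1901]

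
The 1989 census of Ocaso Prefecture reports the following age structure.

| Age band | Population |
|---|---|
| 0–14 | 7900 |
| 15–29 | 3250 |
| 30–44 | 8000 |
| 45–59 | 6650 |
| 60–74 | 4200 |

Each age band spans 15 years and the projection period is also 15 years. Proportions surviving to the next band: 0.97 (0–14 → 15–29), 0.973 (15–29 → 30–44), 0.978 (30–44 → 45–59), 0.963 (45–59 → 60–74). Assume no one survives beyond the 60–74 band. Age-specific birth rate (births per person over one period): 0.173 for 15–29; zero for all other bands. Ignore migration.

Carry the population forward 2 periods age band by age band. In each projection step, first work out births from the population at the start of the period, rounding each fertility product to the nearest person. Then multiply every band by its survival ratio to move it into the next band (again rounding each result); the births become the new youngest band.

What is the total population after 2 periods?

(Bands numbered youngest = 1 to oldest = 5.)
Period 1.
Births: 3250 * 0.173 = 562
Band 2: 7900 * 0.97 = 7663
Band 3: 3250 * 0.973 = 3162
Band 4: 8000 * 0.978 = 7824
Band 5: 6650 * 0.963 = 6404
Giving 562 / 7663 / 3162 / 7824 / 6404.
Period 2.
Births: 7663 * 0.173 = 1326
Band 2: 562 * 0.97 = 545
Band 3: 7663 * 0.973 = 7456
Band 4: 3162 * 0.978 = 3092
Band 5: 7824 * 0.963 = 7535
Giving 1326 / 545 / 7456 / 3092 / 7535.
Total after period 2: 1326 + 545 + 7456 + 3092 + 7535 = 19954

19954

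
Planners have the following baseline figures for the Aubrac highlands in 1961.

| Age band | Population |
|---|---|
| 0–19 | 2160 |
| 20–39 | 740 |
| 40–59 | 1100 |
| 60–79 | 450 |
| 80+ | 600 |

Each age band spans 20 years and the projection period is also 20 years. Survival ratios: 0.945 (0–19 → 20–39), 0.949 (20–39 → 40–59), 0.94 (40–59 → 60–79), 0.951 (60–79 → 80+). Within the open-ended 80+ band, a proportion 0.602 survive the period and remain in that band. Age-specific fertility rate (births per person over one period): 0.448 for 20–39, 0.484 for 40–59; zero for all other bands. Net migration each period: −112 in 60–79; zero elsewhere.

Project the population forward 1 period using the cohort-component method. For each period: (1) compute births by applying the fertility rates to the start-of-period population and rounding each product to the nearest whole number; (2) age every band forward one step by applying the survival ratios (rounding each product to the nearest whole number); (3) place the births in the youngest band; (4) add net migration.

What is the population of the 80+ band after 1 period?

— Period 1 —
Births: 740 × 0.448 = 332 ; 1100 × 0.484 = 532 → total 864
20–39: 2160 × 0.945 = 2041
40–59: 740 × 0.949 = 702
60–79: 1100 × 0.94 = 1034
80+: 450 × 0.951 + 600 × 0.602 = 428 + 361 = 789
Net migration: 60–79 − 112 → 922
Population now: 0–19=864, 20–39=2041, 40–59=702, 60–79=922, 80+=789

789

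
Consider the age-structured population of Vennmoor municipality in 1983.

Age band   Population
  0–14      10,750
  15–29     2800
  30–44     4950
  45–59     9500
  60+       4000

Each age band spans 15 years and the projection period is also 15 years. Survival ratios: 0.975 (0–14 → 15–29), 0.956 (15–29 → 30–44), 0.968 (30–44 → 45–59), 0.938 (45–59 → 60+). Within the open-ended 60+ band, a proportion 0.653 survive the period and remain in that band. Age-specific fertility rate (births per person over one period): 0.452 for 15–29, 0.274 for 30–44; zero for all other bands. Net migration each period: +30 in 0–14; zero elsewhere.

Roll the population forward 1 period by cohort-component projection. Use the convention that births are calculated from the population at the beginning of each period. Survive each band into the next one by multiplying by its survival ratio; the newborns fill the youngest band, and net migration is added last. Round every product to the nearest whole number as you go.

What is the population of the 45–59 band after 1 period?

4792

Call the bands 1 to 5, youngest first.
Period 1.
Births: 2800 × 0.452 = 1266 ; 4950 × 0.274 = 1356 → total 2622
Band 2: 10750 × 0.975 = 10481
Band 3: 2800 × 0.956 = 2677
Band 4: 4950 × 0.968 = 4792
Band 5: 9500 × 0.938 + 4000 × 0.653 = 8911 + 2612 = 11523
Net migration: Band 1 + 30 → 2652
→ [2652, 10481, 2677, 4792, 11523]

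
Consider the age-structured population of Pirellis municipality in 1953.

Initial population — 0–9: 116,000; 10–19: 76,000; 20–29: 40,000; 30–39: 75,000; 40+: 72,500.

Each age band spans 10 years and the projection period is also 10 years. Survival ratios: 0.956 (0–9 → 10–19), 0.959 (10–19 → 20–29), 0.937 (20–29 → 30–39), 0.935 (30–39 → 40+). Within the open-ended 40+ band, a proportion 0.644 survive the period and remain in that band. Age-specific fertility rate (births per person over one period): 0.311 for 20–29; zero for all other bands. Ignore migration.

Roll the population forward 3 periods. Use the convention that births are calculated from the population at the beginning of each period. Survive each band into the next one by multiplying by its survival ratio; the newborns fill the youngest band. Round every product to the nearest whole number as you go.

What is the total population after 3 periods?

Let group 1 be 0–9 through group 5 = 40+.
After projecting period 1:
Births: 40000 × 0.311 = 12440
Group 2: 116000 × 0.956 = 110896
Group 3: 76000 × 0.959 = 72884
Group 4: 40000 × 0.937 = 37480
Group 5: 75000 × 0.935 + 72500 × 0.644 = 70125 + 46690 = 116815
Giving 12440 / 110896 / 72884 / 37480 / 116815.
After projecting period 2:
Births: 72884 × 0.311 = 22667
Group 2: 12440 × 0.956 = 11893
Group 3: 110896 × 0.959 = 106349
Group 4: 72884 × 0.937 = 68292
Group 5: 37480 × 0.935 + 116815 × 0.644 = 35044 + 75229 = 110273
Giving 22667 / 11893 / 106349 / 68292 / 110273.
After projecting period 3:
Births: 106349 × 0.311 = 33075
Group 2: 22667 × 0.956 = 21670
Group 3: 11893 × 0.959 = 11405
Group 4: 106349 × 0.937 = 99649
Group 5: 68292 × 0.935 + 110273 × 0.644 = 63853 + 71016 = 134869
Giving 33075 / 21670 / 11405 / 99649 / 134869.
Total after period 3: 33075 + 21670 + 11405 + 99649 + 134869 = 300668

300668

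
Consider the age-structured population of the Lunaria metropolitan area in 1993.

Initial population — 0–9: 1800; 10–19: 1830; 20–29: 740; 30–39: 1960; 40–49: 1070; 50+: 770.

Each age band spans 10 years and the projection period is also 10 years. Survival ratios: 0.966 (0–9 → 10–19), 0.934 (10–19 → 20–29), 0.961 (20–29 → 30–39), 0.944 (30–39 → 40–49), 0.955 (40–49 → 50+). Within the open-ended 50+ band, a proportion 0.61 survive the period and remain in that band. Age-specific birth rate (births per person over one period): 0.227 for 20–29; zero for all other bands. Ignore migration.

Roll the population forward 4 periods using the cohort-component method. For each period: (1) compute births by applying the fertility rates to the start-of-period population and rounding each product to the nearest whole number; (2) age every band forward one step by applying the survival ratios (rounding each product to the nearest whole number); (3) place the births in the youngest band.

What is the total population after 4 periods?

[period 1]
Births: 740 × 0.227 = 168
10–19: 1800 × 0.966 = 1739
20–29: 1830 × 0.934 = 1709
30–39: 740 × 0.961 = 711
40–49: 1960 × 0.944 = 1850
50+: 1070 × 0.955 + 770 × 0.61 = 1022 + 470 = 1492
Population now: 0–9=168, 10–19=1739, 20–29=1709, 30–39=711, 40–49=1850, 50+=1492
[period 2]
Births: 1709 × 0.227 = 388
10–19: 168 × 0.966 = 162
20–29: 1739 × 0.934 = 1624
30–39: 1709 × 0.961 = 1642
40–49: 711 × 0.944 = 671
50+: 1850 × 0.955 + 1492 × 0.61 = 1767 + 910 = 2677
Population now: 0–9=388, 10–19=162, 20–29=1624, 30–39=1642, 40–49=671, 50+=2677
[period 3]
Births: 1624 × 0.227 = 369
10–19: 388 × 0.966 = 375
20–29: 162 × 0.934 = 151
30–39: 1624 × 0.961 = 1561
40–49: 1642 × 0.944 = 1550
50+: 671 × 0.955 + 2677 × 0.61 = 641 + 1633 = 2274
Population now: 0–9=369, 10–19=375, 20–29=151, 30–39=1561, 40–49=1550, 50+=2274
[period 4]
Births: 151 × 0.227 = 34
10–19: 369 × 0.966 = 356
20–29: 375 × 0.934 = 350
30–39: 151 × 0.961 = 145
40–49: 1561 × 0.944 = 1474
50+: 1550 × 0.955 + 2274 × 0.61 = 1480 + 1387 = 2867
Population now: 0–9=34, 10–19=356, 20–29=350, 30–39=145, 40–49=1474, 50+=2867
Total after period 4: 34 + 356 + 350 + 145 + 1474 + 2867 = 5226

5226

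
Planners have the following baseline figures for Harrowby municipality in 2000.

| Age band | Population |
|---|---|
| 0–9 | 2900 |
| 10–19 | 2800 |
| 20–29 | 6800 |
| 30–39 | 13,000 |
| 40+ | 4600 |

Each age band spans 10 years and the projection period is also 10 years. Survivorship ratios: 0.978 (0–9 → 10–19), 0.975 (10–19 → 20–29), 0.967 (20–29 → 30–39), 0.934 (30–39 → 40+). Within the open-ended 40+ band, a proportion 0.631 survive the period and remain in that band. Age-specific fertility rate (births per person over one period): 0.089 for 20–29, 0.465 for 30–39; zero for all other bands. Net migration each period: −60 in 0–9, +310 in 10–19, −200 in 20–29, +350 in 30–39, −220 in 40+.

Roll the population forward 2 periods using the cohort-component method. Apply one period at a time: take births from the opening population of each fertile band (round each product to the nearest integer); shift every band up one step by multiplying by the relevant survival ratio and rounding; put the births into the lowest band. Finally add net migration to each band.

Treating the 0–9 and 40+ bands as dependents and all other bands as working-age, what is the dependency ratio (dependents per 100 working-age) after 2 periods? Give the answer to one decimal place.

Numbering the bands 1..5 from youngest to oldest:
[period 1]
Births: 6800 × 0.089 = 605  |  13000 × 0.465 = 6045 — total 6650
Band 2: 2900 × 0.978 = 2836
Band 3: 2800 × 0.975 = 2730
Band 4: 6800 × 0.967 = 6576
Band 5: 13000 × 0.934 + 4600 × 0.631 = 12142 + 2903 = 15045
Net migration: Band 1 − 60 → 6590; Band 2 + 310 → 3146; Band 3 − 200 → 2530; Band 4 + 350 → 6926; Band 5 − 220 → 14825
Giving 6590 / 3146 / 2530 / 6926 / 14825.
[period 2]
Births: 2530 × 0.089 = 225  |  6926 × 0.465 = 3221 — total 3446
Band 2: 6590 × 0.978 = 6445
Band 3: 3146 × 0.975 = 3067
Band 4: 2530 × 0.967 = 2447
Band 5: 6926 × 0.934 + 14825 × 0.631 = 6469 + 9355 = 15824
Net migration: Band 1 − 60 → 3386; Band 2 + 310 → 6755; Band 3 − 200 → 2867; Band 4 + 350 → 2797; Band 5 − 220 → 15604
Giving 3386 / 6755 / 2867 / 2797 / 15604.
Dependents (band 0–9 + band 40+) = 3386 + 15604 = 18990; working-age = 12419; ratio = 18990/12419 × 100 = 152.9

152.9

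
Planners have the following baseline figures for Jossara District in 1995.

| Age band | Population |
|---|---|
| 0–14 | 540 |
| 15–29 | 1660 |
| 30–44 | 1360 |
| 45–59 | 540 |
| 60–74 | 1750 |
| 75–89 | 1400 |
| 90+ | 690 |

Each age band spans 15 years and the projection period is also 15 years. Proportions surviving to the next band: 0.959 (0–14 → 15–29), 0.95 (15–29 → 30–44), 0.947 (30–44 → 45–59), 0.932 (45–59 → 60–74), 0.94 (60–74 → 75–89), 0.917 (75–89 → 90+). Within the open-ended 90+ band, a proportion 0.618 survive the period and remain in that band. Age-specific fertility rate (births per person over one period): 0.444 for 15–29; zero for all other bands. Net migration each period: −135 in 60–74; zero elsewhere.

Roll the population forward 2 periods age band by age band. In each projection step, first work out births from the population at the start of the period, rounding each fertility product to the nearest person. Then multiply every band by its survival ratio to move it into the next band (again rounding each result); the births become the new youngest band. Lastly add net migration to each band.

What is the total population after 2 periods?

— Period 1 —
Births: 1660 × 0.444 = 737
15–29: 540 × 0.959 = 518
30–44: 1660 × 0.95 = 1577
45–59: 1360 × 0.947 = 1288
60–74: 540 × 0.932 = 503
75–89: 1750 × 0.94 = 1645
90+: 1400 × 0.917 + 690 × 0.618 = 1284 + 426 = 1710
Net migration: 60–74 − 135 → 368
End of period: [737, 518, 1577, 1288, 368, 1645, 1710]
— Period 2 —
Births: 518 × 0.444 = 230
15–29: 737 × 0.959 = 707
30–44: 518 × 0.95 = 492
45–59: 1577 × 0.947 = 1493
60–74: 1288 × 0.932 = 1200
75–89: 368 × 0.94 = 346
90+: 1645 × 0.917 + 1710 × 0.618 = 1508 + 1057 = 2565
Net migration: 60–74 − 135 → 1065
End of period: [230, 707, 492, 1493, 1065, 346, 2565]
Total after period 2: 230 + 707 + 492 + 1493 + 1065 + 346 + 2565 = 6898

6898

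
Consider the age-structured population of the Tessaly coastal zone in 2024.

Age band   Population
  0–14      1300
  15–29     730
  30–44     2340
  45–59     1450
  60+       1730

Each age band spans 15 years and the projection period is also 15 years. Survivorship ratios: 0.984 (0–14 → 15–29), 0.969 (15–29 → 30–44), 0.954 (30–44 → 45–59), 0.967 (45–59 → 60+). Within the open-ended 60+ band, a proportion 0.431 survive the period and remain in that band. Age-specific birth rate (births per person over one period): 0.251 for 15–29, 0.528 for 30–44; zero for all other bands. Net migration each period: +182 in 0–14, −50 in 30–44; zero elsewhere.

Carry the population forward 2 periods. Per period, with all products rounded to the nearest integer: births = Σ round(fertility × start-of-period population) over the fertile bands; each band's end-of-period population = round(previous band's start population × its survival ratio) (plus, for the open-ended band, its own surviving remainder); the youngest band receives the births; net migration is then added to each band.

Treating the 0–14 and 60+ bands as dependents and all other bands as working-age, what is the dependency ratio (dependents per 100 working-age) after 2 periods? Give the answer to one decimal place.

Period 1.
Births: 730 × 0.251 = 183 ; 2340 × 0.528 = 1236 ⇒ total 1419
15–29: 1300 × 0.984 = 1279
30–44: 730 × 0.969 = 707
45–59: 2340 × 0.954 = 2232
60+: 1450 × 0.967 + 1730 × 0.431 = 1402 + 746 = 2148
Net migration: 0–14 + 182 → 1601; 30–44 − 50 → 657
End of period: [1601, 1279, 657, 2232, 2148]
Period 2.
Births: 1279 × 0.251 = 321 ; 657 × 0.528 = 347 ⇒ total 668
15–29: 1601 × 0.984 = 1575
30–44: 1279 × 0.969 = 1239
45–59: 657 × 0.954 = 627
60+: 2232 × 0.967 + 2148 × 0.431 = 2158 + 926 = 3084
Net migration: 0–14 + 182 → 850; 30–44 − 50 → 1189
End of period: [850, 1575, 1189, 627, 3084]
Dependents (band 0–14 + band 60+) = 850 + 3084 = 3934; working-age = 3391; ratio = 3934/3391 × 100 = 116.0

116.0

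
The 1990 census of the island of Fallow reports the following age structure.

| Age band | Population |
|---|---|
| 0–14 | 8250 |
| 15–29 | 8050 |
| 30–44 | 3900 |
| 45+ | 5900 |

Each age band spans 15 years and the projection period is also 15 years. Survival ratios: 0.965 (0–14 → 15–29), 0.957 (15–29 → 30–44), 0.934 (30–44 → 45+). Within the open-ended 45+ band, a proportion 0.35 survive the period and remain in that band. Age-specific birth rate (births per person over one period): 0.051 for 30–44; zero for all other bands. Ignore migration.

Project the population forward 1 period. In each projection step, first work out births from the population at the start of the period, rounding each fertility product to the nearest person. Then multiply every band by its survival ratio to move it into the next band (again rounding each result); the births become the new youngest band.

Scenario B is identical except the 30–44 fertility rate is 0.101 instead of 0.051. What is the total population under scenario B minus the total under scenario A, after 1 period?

Period 1.
Births: 3900 × 0.051 = 199
15–29: 8250 × 0.965 = 7961
30–44: 8050 × 0.957 = 7704
45+: 3900 × 0.934 + 5900 × 0.35 = 3643 + 2065 = 5708
Giving 199 / 7961 / 7704 / 5708.
Scenario A total after 1 period: 21572
Scenario B projection —
Period 1.
Births: 3900 × 0.101 = 394
15–29: 8250 × 0.965 = 7961
30–44: 8050 × 0.957 = 7704
45+: 3900 × 0.934 + 5900 × 0.35 = 3643 + 2065 = 5708
Giving 394 / 7961 / 7704 / 5708.
Scenario B total after 1 period: 21767
Difference B − A = 21767 − 21572 = 195

195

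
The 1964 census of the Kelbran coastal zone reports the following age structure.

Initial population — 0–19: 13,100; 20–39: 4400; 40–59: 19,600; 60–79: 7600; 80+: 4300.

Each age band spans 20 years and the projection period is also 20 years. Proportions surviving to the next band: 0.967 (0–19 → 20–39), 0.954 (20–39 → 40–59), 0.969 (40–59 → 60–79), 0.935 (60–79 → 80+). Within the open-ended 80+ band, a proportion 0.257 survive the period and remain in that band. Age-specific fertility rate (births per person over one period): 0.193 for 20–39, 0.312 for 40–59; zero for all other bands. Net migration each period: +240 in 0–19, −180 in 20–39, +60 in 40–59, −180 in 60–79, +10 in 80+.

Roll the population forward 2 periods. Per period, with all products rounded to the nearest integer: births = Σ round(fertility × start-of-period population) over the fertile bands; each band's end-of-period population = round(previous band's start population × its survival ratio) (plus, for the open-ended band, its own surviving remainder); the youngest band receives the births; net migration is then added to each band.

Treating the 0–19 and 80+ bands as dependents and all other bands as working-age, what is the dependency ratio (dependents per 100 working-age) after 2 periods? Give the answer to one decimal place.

104.3

Period 1.
Births: 4400 × 0.193 = 849  |  19600 × 0.312 = 6115 → 6964
20–39: 13100 × 0.967 = 12668
40–59: 4400 × 0.954 = 4198
60–79: 19600 × 0.969 = 18992
80+: 7600 × 0.935 + 4300 × 0.257 = 7106 + 1105 = 8211
Net migration: 0–19 + 240 → 7204; 20–39 − 180 → 12488; 40–59 + 60 → 4258; 60–79 − 180 → 18812; 80+ + 10 → 8221
→ [7204, 12488, 4258, 18812, 8221]
Period 2.
Births: 12488 × 0.193 = 2410  |  4258 × 0.312 = 1328 → 3738
20–39: 7204 × 0.967 = 6966
40–59: 12488 × 0.954 = 11914
60–79: 4258 × 0.969 = 4126
80+: 18812 × 0.935 + 8221 × 0.257 = 17589 + 2113 = 19702
Net migration: 0–19 + 240 → 3978; 20–39 − 180 → 6786; 40–59 + 60 → 11974; 60–79 − 180 → 3946; 80+ + 10 → 19712
→ [3978, 6786, 11974, 3946, 19712]
Dependents (band 0–19 + band 80+) = 3978 + 19712 = 23690; working-age = 22706; ratio = 23690/22706 × 100 = 104.3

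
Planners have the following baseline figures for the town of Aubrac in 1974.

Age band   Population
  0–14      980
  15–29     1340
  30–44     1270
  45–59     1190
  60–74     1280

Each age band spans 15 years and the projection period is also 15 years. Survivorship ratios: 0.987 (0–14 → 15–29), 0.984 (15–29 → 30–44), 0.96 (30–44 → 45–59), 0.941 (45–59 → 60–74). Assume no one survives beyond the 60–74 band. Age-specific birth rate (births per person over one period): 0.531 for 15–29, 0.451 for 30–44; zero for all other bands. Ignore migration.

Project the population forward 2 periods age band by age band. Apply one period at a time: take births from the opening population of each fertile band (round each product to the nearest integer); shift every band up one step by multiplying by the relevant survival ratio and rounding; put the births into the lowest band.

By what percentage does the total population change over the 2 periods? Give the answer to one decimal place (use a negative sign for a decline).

(Bands numbered youngest = 1 to oldest = 5.)
Period 1:
Births: 1340 × 0.531 = 712  |  1270 × 0.451 = 573 ⇒ total 1285
Band 2: 980 × 0.987 = 967
Band 3: 1340 × 0.984 = 1319
Band 4: 1270 × 0.96 = 1219
Band 5: 1190 × 0.941 = 1120
Giving 1285 / 967 / 1319 / 1219 / 1120.
Period 2:
Births: 967 × 0.531 = 513  |  1319 × 0.451 = 595 ⇒ total 1108
Band 2: 1285 × 0.987 = 1268
Band 3: 967 × 0.984 = 952
Band 4: 1319 × 0.96 = 1266
Band 5: 1219 × 0.941 = 1147
Giving 1108 / 1268 / 952 / 1266 / 1147.
Total: 6060 → 5741; change = -319; percentage change = -5.3%

-5.3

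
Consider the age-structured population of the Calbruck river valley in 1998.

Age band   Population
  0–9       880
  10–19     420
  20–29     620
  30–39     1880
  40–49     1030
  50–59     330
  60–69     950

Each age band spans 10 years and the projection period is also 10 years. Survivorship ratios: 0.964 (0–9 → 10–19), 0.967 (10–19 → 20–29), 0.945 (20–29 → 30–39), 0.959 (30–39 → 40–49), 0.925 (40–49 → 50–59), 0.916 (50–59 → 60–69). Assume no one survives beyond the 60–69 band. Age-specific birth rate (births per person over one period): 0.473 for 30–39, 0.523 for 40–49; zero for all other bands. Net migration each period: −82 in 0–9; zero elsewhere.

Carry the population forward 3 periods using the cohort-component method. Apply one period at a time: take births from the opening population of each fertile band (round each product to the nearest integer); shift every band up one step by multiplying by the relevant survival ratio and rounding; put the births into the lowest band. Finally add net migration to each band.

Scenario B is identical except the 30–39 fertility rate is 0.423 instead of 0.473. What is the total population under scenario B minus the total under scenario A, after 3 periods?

-136

Let group 1 be 0–9 through group 7 = 60–69.
— Period 1 —
Births: 1880 × 0.473 = 889  |  1030 × 0.523 = 539 → total 1428
Group 2: 880 × 0.964 = 848
Group 3: 420 × 0.967 = 406
Group 4: 620 × 0.945 = 586
Group 5: 1880 × 0.959 = 1803
Group 6: 1030 × 0.925 = 953
Group 7: 330 × 0.916 = 302
Net migration: Group 1 − 82 → 1346
Giving 1346 / 848 / 406 / 586 / 1803 / 953 / 302.
— Period 2 —
Births: 586 × 0.473 = 277  |  1803 × 0.523 = 943 → total 1220
Group 2: 1346 × 0.964 = 1298
Group 3: 848 × 0.967 = 820
Group 4: 406 × 0.945 = 384
Group 5: 586 × 0.959 = 562
Group 6: 1803 × 0.925 = 1668
Group 7: 953 × 0.916 = 873
Net migration: Group 1 − 82 → 1138
Giving 1138 / 1298 / 820 / 384 / 562 / 1668 / 873.
— Period 3 —
Births: 384 × 0.473 = 182  |  562 × 0.523 = 294 → total 476
Group 2: 1138 × 0.964 = 1097
Group 3: 1298 × 0.967 = 1255
Group 4: 820 × 0.945 = 775
Group 5: 384 × 0.959 = 368
Group 6: 562 × 0.925 = 520
Group 7: 1668 × 0.916 = 1528
Net migration: Group 1 − 82 → 394
Giving 394 / 1097 / 1255 / 775 / 368 / 520 / 1528.
Scenario A total after 3 periods: 5937
Scenario B projection —
— Period 1 —
Births: 1880 × 0.423 = 795  |  1030 × 0.523 = 539 → total 1334
Group 2: 880 × 0.964 = 848
Group 3: 420 × 0.967 = 406
Group 4: 620 × 0.945 = 586
Group 5: 1880 × 0.959 = 1803
Group 6: 1030 × 0.925 = 953
Group 7: 330 × 0.916 = 302
Net migration: Group 1 − 82 → 1252
Giving 1252 / 848 / 406 / 586 / 1803 / 953 / 302.
— Period 2 —
Births: 586 × 0.423 = 248  |  1803 × 0.523 = 943 → total 1191
Group 2: 1252 × 0.964 = 1207
Group 3: 848 × 0.967 = 820
Group 4: 406 × 0.945 = 384
Group 5: 586 × 0.959 = 562
Group 6: 1803 × 0.925 = 1668
Group 7: 953 × 0.916 = 873
Net migration: Group 1 − 82 → 1109
Giving 1109 / 1207 / 820 / 384 / 562 / 1668 / 873.
— Period 3 —
Births: 384 × 0.423 = 162  |  562 × 0.523 = 294 → total 456
Group 2: 1109 × 0.964 = 1069
Group 3: 1207 × 0.967 = 1167
Group 4: 820 × 0.945 = 775
Group 5: 384 × 0.959 = 368
Group 6: 562 × 0.925 = 520
Group 7: 1668 × 0.916 = 1528
Net migration: Group 1 − 82 → 374
Giving 374 / 1069 / 1167 / 775 / 368 / 520 / 1528.
Scenario B total after 3 periods: 5801
Difference B − A = 5801 − 5937 = -136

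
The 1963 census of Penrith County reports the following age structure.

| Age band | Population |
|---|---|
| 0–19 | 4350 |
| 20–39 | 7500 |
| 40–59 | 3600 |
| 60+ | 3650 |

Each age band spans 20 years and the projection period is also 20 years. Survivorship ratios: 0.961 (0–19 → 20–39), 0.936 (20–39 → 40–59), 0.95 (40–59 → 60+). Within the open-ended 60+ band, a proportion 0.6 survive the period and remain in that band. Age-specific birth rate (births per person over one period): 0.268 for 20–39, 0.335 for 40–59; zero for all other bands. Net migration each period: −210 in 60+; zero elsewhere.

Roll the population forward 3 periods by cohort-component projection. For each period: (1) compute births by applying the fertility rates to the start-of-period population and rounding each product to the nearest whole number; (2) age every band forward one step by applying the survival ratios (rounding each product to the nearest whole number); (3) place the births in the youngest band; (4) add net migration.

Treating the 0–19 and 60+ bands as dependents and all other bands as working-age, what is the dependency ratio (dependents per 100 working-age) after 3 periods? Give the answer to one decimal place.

[period 1]
Births: 7500 * 0.268 = 2010 ; 3600 * 0.335 = 1206 → 3216
20–39: 4350 * 0.961 = 4180
40–59: 7500 * 0.936 = 7020
60+: 3600 * 0.95 + 3650 * 0.6 = 3420 + 2190 = 5610
Net migration: 60+ − 210 → 5400
End of period: [3216, 4180, 7020, 5400]
[period 2]
Births: 4180 * 0.268 = 1120 ; 7020 * 0.335 = 2352 → 3472
20–39: 3216 * 0.961 = 3091
40–59: 4180 * 0.936 = 3912
60+: 7020 * 0.95 + 5400 * 0.6 = 6669 + 3240 = 9909
Net migration: 60+ − 210 → 9699
End of period: [3472, 3091, 3912, 9699]
[period 3]
Births: 3091 * 0.268 = 828 ; 3912 * 0.335 = 1311 → 2139
20–39: 3472 * 0.961 = 3337
40–59: 3091 * 0.936 = 2893
60+: 3912 * 0.95 + 9699 * 0.6 = 3716 + 5819 = 9535
Net migration: 60+ − 210 → 9325
End of period: [2139, 3337, 2893, 9325]
Dependents (band 0–19 + band 60+) = 2139 + 9325 = 11464; working-age = 6230; ratio = 11464/6230 × 100 = 184.0

184.0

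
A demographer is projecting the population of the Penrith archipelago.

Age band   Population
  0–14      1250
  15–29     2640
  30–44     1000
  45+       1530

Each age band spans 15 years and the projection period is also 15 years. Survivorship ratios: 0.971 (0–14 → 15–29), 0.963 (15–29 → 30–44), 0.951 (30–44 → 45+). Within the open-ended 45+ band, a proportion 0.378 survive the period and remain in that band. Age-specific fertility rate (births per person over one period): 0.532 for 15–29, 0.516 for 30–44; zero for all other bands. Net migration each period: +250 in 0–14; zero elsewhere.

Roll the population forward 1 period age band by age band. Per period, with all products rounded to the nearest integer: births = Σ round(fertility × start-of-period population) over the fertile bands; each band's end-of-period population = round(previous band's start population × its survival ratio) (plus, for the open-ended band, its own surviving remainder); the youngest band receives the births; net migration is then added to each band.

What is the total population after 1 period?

Call the groups 1 to 4, youngest first.
Period 1:
Births: 2640 * 0.532 = 1404, 1000 * 0.516 = 516 → total 1920
Group 2: 1250 * 0.971 = 1214
Group 3: 2640 * 0.963 = 2542
Group 4: 1000 * 0.951 + 1530 * 0.378 = 951 + 578 = 1529
Net migration: Group 1 + 250 → 2170
→ [2170, 1214, 2542, 1529]
Total after period 1: 2170 + 1214 + 2542 + 1529 = 7455

7455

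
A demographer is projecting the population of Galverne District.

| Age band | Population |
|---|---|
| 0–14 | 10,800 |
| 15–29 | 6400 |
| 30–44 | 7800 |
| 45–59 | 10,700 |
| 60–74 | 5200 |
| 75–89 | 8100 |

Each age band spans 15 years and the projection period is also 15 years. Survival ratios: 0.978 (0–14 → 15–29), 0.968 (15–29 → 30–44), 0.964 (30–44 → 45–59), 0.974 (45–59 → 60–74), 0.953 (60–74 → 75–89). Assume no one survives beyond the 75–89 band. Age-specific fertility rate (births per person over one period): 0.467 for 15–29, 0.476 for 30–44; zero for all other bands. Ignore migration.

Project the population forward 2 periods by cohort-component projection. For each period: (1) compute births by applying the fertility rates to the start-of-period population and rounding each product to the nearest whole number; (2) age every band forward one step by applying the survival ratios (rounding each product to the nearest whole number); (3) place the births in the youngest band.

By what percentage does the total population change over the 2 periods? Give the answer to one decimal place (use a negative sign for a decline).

Call the groups 1 to 6, youngest first.
— Period 1 —
Births: 6400 × 0.467 = 2989  |  7800 × 0.476 = 3713 ⇒ total 6702
Group 2: 10800 × 0.978 = 10562
Group 3: 6400 × 0.968 = 6195
Group 4: 7800 × 0.964 = 7519
Group 5: 10700 × 0.974 = 10422
Group 6: 5200 × 0.953 = 4956
Giving 6702 / 10562 / 6195 / 7519 / 10422 / 4956.
— Period 2 —
Births: 10562 × 0.467 = 4932  |  6195 × 0.476 = 2949 ⇒ total 7881
Group 2: 6702 × 0.978 = 6555
Group 3: 10562 × 0.968 = 10224
Group 4: 6195 × 0.964 = 5972
Group 5: 7519 × 0.974 = 7324
Group 6: 10422 × 0.953 = 9932
Giving 7881 / 6555 / 10224 / 5972 / 7324 / 9932.
Total: 49000 → 47888; change = -1112; percentage change = -2.3%

-2.3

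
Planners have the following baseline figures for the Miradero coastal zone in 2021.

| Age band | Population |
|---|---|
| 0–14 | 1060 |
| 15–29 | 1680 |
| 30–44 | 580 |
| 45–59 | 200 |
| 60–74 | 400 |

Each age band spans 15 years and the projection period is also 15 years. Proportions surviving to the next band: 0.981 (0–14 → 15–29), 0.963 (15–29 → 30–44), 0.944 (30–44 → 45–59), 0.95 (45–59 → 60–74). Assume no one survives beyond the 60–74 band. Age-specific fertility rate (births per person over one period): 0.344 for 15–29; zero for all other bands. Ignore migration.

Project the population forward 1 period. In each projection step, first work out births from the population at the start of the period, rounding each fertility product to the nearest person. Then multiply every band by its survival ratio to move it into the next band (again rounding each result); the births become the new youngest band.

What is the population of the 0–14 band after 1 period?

578

— Period 1 —
Births: 1680 × 0.344 = 578
15–29: 1060 × 0.981 = 1040
30–44: 1680 × 0.963 = 1618
45–59: 580 × 0.944 = 548
60–74: 200 × 0.95 = 190
→ [578, 1040, 1618, 548, 190]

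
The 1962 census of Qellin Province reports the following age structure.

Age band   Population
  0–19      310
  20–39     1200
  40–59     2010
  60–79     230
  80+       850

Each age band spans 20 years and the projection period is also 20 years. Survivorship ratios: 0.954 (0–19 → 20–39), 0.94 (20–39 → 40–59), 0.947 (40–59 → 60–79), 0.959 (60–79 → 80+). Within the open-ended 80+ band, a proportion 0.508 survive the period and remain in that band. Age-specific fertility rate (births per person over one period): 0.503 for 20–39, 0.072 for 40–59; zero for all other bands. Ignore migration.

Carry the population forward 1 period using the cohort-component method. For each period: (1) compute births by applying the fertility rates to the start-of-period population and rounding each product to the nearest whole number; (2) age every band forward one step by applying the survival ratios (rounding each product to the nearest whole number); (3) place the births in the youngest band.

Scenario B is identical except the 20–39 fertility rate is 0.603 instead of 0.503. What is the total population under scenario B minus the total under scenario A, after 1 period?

Period 1.
Births: 1200 × 0.503 = 604  |  2010 × 0.072 = 145 ⇒ total 749
20–39: 310 × 0.954 = 296
40–59: 1200 × 0.94 = 1128
60–79: 2010 × 0.947 = 1903
80+: 230 × 0.959 + 850 × 0.508 = 221 + 432 = 653
End of period: [749, 296, 1128, 1903, 653]
Scenario A total after 1 period: 4729
Scenario B projection —
Period 1.
Births: 1200 × 0.603 = 724  |  2010 × 0.072 = 145 ⇒ total 869
20–39: 310 × 0.954 = 296
40–59: 1200 × 0.94 = 1128
60–79: 2010 × 0.947 = 1903
80+: 230 × 0.959 + 850 × 0.508 = 221 + 432 = 653
End of period: [869, 296, 1128, 1903, 653]
Scenario B total after 1 period: 4849
Difference B − A = 4849 − 4729 = 120

120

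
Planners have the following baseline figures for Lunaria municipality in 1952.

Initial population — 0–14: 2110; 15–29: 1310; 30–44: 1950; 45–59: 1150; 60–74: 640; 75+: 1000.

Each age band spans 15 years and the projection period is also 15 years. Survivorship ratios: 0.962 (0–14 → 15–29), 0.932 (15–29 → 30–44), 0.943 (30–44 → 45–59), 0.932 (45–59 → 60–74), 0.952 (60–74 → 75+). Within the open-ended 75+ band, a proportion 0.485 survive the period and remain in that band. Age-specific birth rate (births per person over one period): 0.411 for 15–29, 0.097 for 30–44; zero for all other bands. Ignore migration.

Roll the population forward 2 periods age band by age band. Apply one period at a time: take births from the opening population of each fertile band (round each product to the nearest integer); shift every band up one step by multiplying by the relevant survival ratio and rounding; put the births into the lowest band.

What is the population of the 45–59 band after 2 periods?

1151

Period 1:
Births: 1310 × 0.411 = 538  |  1950 × 0.097 = 189 ⇒ total 727
15–29: 2110 × 0.962 = 2030
30–44: 1310 × 0.932 = 1221
45–59: 1950 × 0.943 = 1839
60–74: 1150 × 0.932 = 1072
75+: 640 × 0.952 + 1000 × 0.485 = 609 + 485 = 1094
→ [727, 2030, 1221, 1839, 1072, 1094]
Period 2:
Births: 2030 × 0.411 = 834  |  1221 × 0.097 = 118 ⇒ total 952
15–29: 727 × 0.962 = 699
30–44: 2030 × 0.932 = 1892
45–59: 1221 × 0.943 = 1151
60–74: 1839 × 0.932 = 1714
75+: 1072 × 0.952 + 1094 × 0.485 = 1021 + 531 = 1552
→ [952, 699, 1892, 1151, 1714, 1552]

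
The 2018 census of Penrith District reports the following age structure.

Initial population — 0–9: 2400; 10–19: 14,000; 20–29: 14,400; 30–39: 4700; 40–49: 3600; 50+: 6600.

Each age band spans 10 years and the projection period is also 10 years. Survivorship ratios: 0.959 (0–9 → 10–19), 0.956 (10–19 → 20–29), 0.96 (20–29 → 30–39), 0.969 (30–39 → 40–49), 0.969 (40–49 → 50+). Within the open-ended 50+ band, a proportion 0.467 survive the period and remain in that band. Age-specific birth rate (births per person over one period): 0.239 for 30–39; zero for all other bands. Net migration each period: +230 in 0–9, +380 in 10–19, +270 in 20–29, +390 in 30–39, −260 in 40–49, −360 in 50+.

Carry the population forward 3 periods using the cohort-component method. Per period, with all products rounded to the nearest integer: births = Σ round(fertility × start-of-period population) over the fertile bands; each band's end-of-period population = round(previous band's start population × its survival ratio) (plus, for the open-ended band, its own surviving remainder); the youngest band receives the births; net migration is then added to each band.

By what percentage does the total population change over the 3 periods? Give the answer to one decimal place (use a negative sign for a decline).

(Bands numbered youngest = 1 to oldest = 6.)
Period 1:
Births: 4700 × 0.239 = 1123
Band 2: 2400 × 0.959 = 2302
Band 3: 14000 × 0.956 = 13384
Band 4: 14400 × 0.96 = 13824
Band 5: 4700 × 0.969 = 4554
Band 6: 3600 × 0.969 + 6600 × 0.467 = 3488 + 3082 = 6570
Net migration: Band 1 + 230 → 1353; Band 2 + 380 → 2682; Band 3 + 270 → 13654; Band 4 + 390 → 14214; Band 5 − 260 → 4294; Band 6 − 360 → 6210
End of period: [1353, 2682, 13654, 14214, 4294, 6210]
Period 2:
Births: 14214 × 0.239 = 3397
Band 2: 1353 × 0.959 = 1298
Band 3: 2682 × 0.956 = 2564
Band 4: 13654 × 0.96 = 13108
Band 5: 14214 × 0.969 = 13773
Band 6: 4294 × 0.969 + 6210 × 0.467 = 4161 + 2900 = 7061
Net migration: Band 1 + 230 → 3627; Band 2 + 380 → 1678; Band 3 + 270 → 2834; Band 4 + 390 → 13498; Band 5 − 260 → 13513; Band 6 − 360 → 6701
End of period: [3627, 1678, 2834, 13498, 13513, 6701]
Period 3:
Births: 13498 × 0.239 = 3226
Band 2: 3627 × 0.959 = 3478
Band 3: 1678 × 0.956 = 1604
Band 4: 2834 × 0.96 = 2721
Band 5: 13498 × 0.969 = 13080
Band 6: 13513 × 0.969 + 6701 × 0.467 = 13094 + 3129 = 16223
Net migration: Band 1 + 230 → 3456; Band 2 + 380 → 3858; Band 3 + 270 → 1874; Band 4 + 390 → 3111; Band 5 − 260 → 12820; Band 6 − 360 → 15863
End of period: [3456, 3858, 1874, 3111, 12820, 15863]
Total: 45700 → 40982; change = -4718; percentage change = -10.3%

-10.3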